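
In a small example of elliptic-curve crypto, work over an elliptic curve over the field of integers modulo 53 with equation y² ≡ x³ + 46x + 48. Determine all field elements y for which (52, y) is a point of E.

1, 52

x³ + 46x + 48 = 143048 ≡ 1 (mod 53).
Square roots of 1 mod 53: 1 and 52 (since 1² = 1 ≡ 1).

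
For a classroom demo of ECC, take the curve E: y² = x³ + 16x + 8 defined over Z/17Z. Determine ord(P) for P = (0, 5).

2P: tangent at (0, 5): λ = (3·0² + 16)/(2·5) ≡ 16/10. 10⁻¹ ≡ 12 (mod 17), so λ ≡ 16·12 ≡ 5.
  x = λ² - 0 - 0 = 25 - 0 ≡ 8; y = λ·(0 - 8) - 5 ≡ 6. → (8, 6)
3P: (8, 6) + (0, 5). λ = (5 - 6)/(0 - 8) ≡ 16/9 mod 17. 9⁻¹ ≡ 2 (mod 17) since 9·2 = 18 ≡ 1, so λ ≡ 15.
  x = λ² - 8 - 0 = 225 - 8 ≡ 13; y = λ·(8 - 13) - 6 ≡ 4. → (13, 4)
4P: (13, 4) + (0, 5). λ = (5 - 4)/(0 - 13) ≡ 1/4 mod 17. 4⁻¹ ≡ 13 (mod 17) since 4·13 = 52 ≡ 1, so λ ≡ 13.
  x = λ² - 13 - 0 = 169 - 13 ≡ 3; y = λ·(13 - 3) - 4 ≡ 7. → (3, 7)
5P: (3, 7) + (0, 5). λ = (5 - 7)/(0 - 3) ≡ 15/14 mod 17. 14⁻¹ ≡ 11 (mod 17) since 14·11 = 154 ≡ 1, so λ ≡ 12.
  x = λ² - 3 - 0 = 144 - 3 ≡ 5; y = λ·(3 - 5) - 7 ≡ 3. → (5, 3)
6P: (5, 3) + (0, 5). λ = (5 - 3)/(0 - 5) ≡ 2/12 mod 17. 12⁻¹ ≡ 10 (mod 17), so λ ≡ 3.
  x = λ² - 5 - 0 = 9 - 5 ≡ 4; y = λ·(5 - 4) - 3 ≡ 0. → (4, 0)
7P: (4, 0) + (0, 5). λ = (5 - 0)/(0 - 4) ≡ 5/13 mod 17. 13⁻¹ ≡ 4 (mod 17), so λ ≡ 3.
  x = λ² - 4 - 0 = 9 - 4 ≡ 5; y = λ·(4 - 5) - 0 ≡ 14. → (5, 14)
8P: (5, 14) + (0, 5). λ = (5 - 14)/(0 - 5) ≡ 8/12 mod 17. 12⁻¹ ≡ 10 (mod 17) since 12·10 = 120 ≡ 1, so λ ≡ 12.
  x = λ² - 5 - 0 = 144 - 5 ≡ 3; y = λ·(5 - 3) - 14 ≡ 10. → (3, 10)
9P: (3, 10) + (0, 5). λ = (5 - 10)/(0 - 3) ≡ 12/14 mod 17. 14⁻¹ ≡ 11 (mod 17), so λ ≡ 13.
  x = λ² - 3 - 0 = 169 - 3 ≡ 13; y = λ·(3 - 13) - 10 ≡ 13. → (13, 13)
10P: (13, 13) + (0, 5). λ = (5 - 13)/(0 - 13) ≡ 9/4 mod 17. 4⁻¹ ≡ 13 (mod 17), so λ ≡ 15.
  x = λ² - 13 - 0 = 225 - 13 ≡ 8; y = λ·(13 - 8) - 13 ≡ 11. → (8, 11)
11P: (8, 11) + (0, 5). λ = (5 - 11)/(0 - 8) ≡ 11/9 mod 17. 9⁻¹ ≡ 2 (mod 17) since 9·2 = 18 ≡ 1, so λ ≡ 5.
  x = λ² - 8 - 0 = 25 - 8 ≡ 0; y = λ·(8 - 0) - 11 ≡ 12. → (0, 12)
12P: (0, 12) + (0, 5): same x and y₁ ≡ -y₂, so the sum is 𝒪.
12P = 𝒪, so the order is 12.

12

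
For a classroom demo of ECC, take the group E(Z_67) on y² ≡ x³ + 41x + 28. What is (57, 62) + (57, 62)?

tangent at (57, 62): λ = (3·57² + 41)/(2·62) ≡ 6/57. 57⁻¹ ≡ 20 (mod 67), so λ ≡ 6·20 ≡ 53.
  x = λ² - 57 - 57 = 2809 - 114 ≡ 15; y = λ·(57 - 15) - 62 ≡ 20. → (15, 20)

(15, 20)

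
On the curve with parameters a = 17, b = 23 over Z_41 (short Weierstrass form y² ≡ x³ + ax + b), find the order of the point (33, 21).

9

2P: tangent at (33, 21): λ = (3·33² + 17)/(2·21) ≡ 4/1. 1⁻¹ ≡ 1 (mod 41) since 1·1 = 1 ≡ 1, so λ ≡ 4·1 ≡ 4.
  x = λ² - 33 - 33 = 16 - 66 ≡ 32; y = λ·(33 - 32) - 21 ≡ 24. → (32, 24)
3P: (32, 24) + (33, 21). λ = (21 - 24)/(33 - 32) ≡ 38/1 mod 41. 1⁻¹ ≡ 1 (mod 41), so λ ≡ 38.
  x = λ² - 32 - 33 = 1444 - 65 ≡ 26; y = λ·(32 - 26) - 24 ≡ 40. → (26, 40)
4P: (26, 40) + (33, 21). λ = (21 - 40)/(33 - 26) ≡ 22/7 mod 41. 7⁻¹ ≡ 6 (mod 41) since 7·6 = 42 ≡ 1, so λ ≡ 9.
  x = λ² - 26 - 33 = 81 - 59 ≡ 22; y = λ·(26 - 22) - 40 ≡ 37. → (22, 37)
5P: (22, 37) + (33, 21). λ = (21 - 37)/(33 - 22) ≡ 25/11 mod 41. 11⁻¹ ≡ 15 (mod 41), so λ ≡ 6.
  x = λ² - 22 - 33 = 36 - 55 ≡ 22; y = λ·(22 - 22) - 37 ≡ 4. → (22, 4)
6P: (22, 4) + (33, 21). λ = (21 - 4)/(33 - 22) ≡ 17/11 mod 41. 11⁻¹ ≡ 15 (mod 41), so λ ≡ 9.
  x = λ² - 22 - 33 = 81 - 55 ≡ 26; y = λ·(22 - 26) - 4 ≡ 1. → (26, 1)
7P: (26, 1) + (33, 21). λ = (21 - 1)/(33 - 26) ≡ 20/7 mod 41. 7⁻¹ ≡ 6 (mod 41), so λ ≡ 38.
  x = λ² - 26 - 33 = 1444 - 59 ≡ 32; y = λ·(26 - 32) - 1 ≡ 17. → (32, 17)
8P: (32, 17) + (33, 21). λ = (21 - 17)/(33 - 32) ≡ 4/1 mod 41. 1⁻¹ ≡ 1 (mod 41) since 1·1 = 1 ≡ 1, so λ ≡ 4.
  x = λ² - 32 - 33 = 16 - 65 ≡ 33; y = λ·(32 - 33) - 17 ≡ 20. → (33, 20)
9P: (33, 20) + (33, 21): same x and y₁ ≡ -y₂, so the sum is the point at infinity.
9P = the point at infinity, so the order is 9.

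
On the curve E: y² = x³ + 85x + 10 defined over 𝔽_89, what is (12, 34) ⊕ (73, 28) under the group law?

(12, 34) + (73, 28). λ = (28 - 34)/(73 - 12) ≡ 83/61 mod 89. 61⁻¹ ≡ 54 (mod 89), so λ ≡ 32.
  x = λ² - 12 - 73 = 1024 - 85 ≡ 49; y = λ·(12 - 49) - 34 ≡ 28. → (49, 28)

(49, 28)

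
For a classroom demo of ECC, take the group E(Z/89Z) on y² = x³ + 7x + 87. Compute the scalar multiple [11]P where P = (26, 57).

Repeated addition: build up to 11P.
2P: tangent at (26, 57): λ = (3·26² + 7)/(2·57) ≡ 77/25. 25⁻¹ ≡ 57 (mod 89), so λ ≡ 77·57 ≡ 28.
  x = λ² - 26 - 26 = 784 - 52 ≡ 20; y = λ·(26 - 20) - 57 ≡ 22. → (20, 22)
3P: (20, 22) + (26, 57). λ = (57 - 22)/(26 - 20) ≡ 35/6 mod 89. 6⁻¹ ≡ 15 (mod 89), so λ ≡ 80.
  x = λ² - 20 - 26 = 6400 - 46 ≡ 35; y = λ·(20 - 35) - 22 ≡ 24. → (35, 24)
4P: (35, 24) + (26, 57). λ = (57 - 24)/(26 - 35) ≡ 33/80 mod 89. 80⁻¹ ≡ 79 (mod 89), so λ ≡ 26.
  x = λ² - 35 - 26 = 676 - 61 ≡ 81; y = λ·(35 - 81) - 24 ≡ 26. → (81, 26)
5P: (81, 26) + (26, 57). λ = (57 - 26)/(26 - 81) ≡ 31/34 mod 89. 34⁻¹ ≡ 55 (mod 89), so λ ≡ 14.
  x = λ² - 81 - 26 = 196 - 107 ≡ 0; y = λ·(81 - 0) - 26 ≡ 40. → (0, 40)
6P: (0, 40) + (26, 57). λ = (57 - 40)/(26 - 0) ≡ 17/26 mod 89. 26⁻¹ ≡ 24 (mod 89) since 26·24 = 624 ≡ 1, so λ ≡ 52.
  x = λ² - 0 - 26 = 2704 - 26 ≡ 8; y = λ·(0 - 8) - 40 ≡ 78. → (8, 78)
7P: (8, 78) + (26, 57). λ = (57 - 78)/(26 - 8) ≡ 68/18 mod 89. 18⁻¹ ≡ 5 (mod 89) since 18·5 = 90 ≡ 1, so λ ≡ 73.
  x = λ² - 8 - 26 = 5329 - 34 ≡ 44; y = λ·(8 - 44) - 78 ≡ 53. → (44, 53)
8P: (44, 53) + (26, 57). λ = (57 - 53)/(26 - 44) ≡ 4/71 mod 89. 71⁻¹ ≡ 84 (mod 89), so λ ≡ 69.
  x = λ² - 44 - 26 = 4761 - 70 ≡ 63; y = λ·(44 - 63) - 53 ≡ 60. → (63, 60)
9P: (63, 60) + (26, 57). λ = (57 - 60)/(26 - 63) ≡ 86/52 mod 89. 52⁻¹ ≡ 12 (mod 89), so λ ≡ 53.
  x = λ² - 63 - 26 = 2809 - 89 ≡ 50; y = λ·(63 - 50) - 60 ≡ 6. → (50, 6)
10P: (50, 6) + (26, 57). λ = (57 - 6)/(26 - 50) ≡ 51/65 mod 89. 65⁻¹ ≡ 63 (mod 89), so λ ≡ 9.
  x = λ² - 50 - 26 = 81 - 76 ≡ 5; y = λ·(50 - 5) - 6 ≡ 43. → (5, 43)
11P: (5, 43) + (26, 57). λ = (57 - 43)/(26 - 5) ≡ 14/21 mod 89. 21⁻¹ ≡ 17 (mod 89) since 21·17 = 357 ≡ 1, so λ ≡ 60.
  x = λ² - 5 - 26 = 3600 - 31 ≡ 9; y = λ·(5 - 9) - 43 ≡ 73. → (9, 73)

(9, 73)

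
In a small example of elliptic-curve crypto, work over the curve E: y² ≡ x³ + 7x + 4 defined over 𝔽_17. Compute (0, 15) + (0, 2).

O

The two points share x = 0 and their y-coordinates satisfy 15 + 2 ≡ 0 (mod 17), so they are inverses. Their sum is the point at infinity.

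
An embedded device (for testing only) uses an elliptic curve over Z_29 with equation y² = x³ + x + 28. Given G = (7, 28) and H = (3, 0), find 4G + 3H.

First 4G:
Double-and-add on 4 = (100)₂. Start with G = (7, 28) for the leading 1-bit.
double: tangent at (7, 28): λ = (3·7² + 1)/(2·28) ≡ 3/27. 27⁻¹ ≡ 14 (mod 29), so λ ≡ 3·14 ≡ 13.
  x = λ² - 7 - 7 = 169 - 14 ≡ 10; y = λ·(7 - 10) - 28 ≡ 20. → (10, 20)
double: tangent at (10, 20): λ = (3·10² + 1)/(2·20) ≡ 11/11. 11⁻¹ ≡ 8 (mod 29) since 11·8 = 88 ≡ 1, so λ ≡ 11·8 ≡ 1.
  x = λ² - 10 - 10 = 1 - 20 ≡ 10; y = λ·(10 - 10) - 20 ≡ 9. → (10, 9)
4G = (10, 9).
Next 3H:
Repeated addition: build up to 3H.
2H: (3, 0) + (3, 0): same x and y₁ ≡ -y₂, so the sum is O.
3H: O + (3, 0) = (3, 0) (identity).
3H = (3, 0).
Finally 4G + 3H:
(10, 9) + (3, 0). λ = (0 - 9)/(3 - 10) ≡ 20/22 mod 29. 22⁻¹ ≡ 4 (mod 29) since 22·4 = 88 ≡ 1, so λ ≡ 22.
  x = λ² - 10 - 3 = 484 - 13 ≡ 7; y = λ·(10 - 7) - 9 ≡ 28. → (7, 28)

(7, 28)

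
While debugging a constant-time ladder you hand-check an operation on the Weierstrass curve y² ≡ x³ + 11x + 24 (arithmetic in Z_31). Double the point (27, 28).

tangent at (27, 28): λ = (3·27² + 11)/(2·28) ≡ 28/25. 25⁻¹ ≡ 5 (mod 31) since 25·5 = 125 ≡ 1, so λ ≡ 28·5 ≡ 16.
  x = λ² - 27 - 27 = 256 - 54 ≡ 16; y = λ·(27 - 16) - 28 ≡ 24. → (16, 24)

(16, 24)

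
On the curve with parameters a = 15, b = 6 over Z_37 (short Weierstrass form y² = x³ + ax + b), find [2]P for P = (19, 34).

(3, 35)

tangent at (19, 34): λ = (3·19² + 15)/(2·34) ≡ 25/31. 31⁻¹ ≡ 6 (mod 37), so λ ≡ 25·6 ≡ 2.
  x = λ² - 19 - 19 = 4 - 38 ≡ 3; y = λ·(19 - 3) - 34 ≡ 35. → (3, 35)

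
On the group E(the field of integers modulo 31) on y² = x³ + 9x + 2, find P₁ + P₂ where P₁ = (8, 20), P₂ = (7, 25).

(10, 21)

(8, 20) + (7, 25). λ = (25 - 20)/(7 - 8) ≡ 5/30 mod 31. 30⁻¹ ≡ 30 (mod 31), so λ ≡ 26.
  x = λ² - 8 - 7 = 676 - 15 ≡ 10; y = λ·(8 - 10) - 20 ≡ 21. → (10, 21)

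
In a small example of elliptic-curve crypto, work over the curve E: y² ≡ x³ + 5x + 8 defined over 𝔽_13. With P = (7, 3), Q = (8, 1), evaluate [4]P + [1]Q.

First 4P:
Double-and-add on 4 = (100)₂. Start with P = (7, 3) for the leading 1-bit.
double: tangent at (7, 3): λ = (3·7² + 5)/(2·3) ≡ 9/6. 6⁻¹ ≡ 11 (mod 13), so λ ≡ 9·11 ≡ 8.
  x = λ² - 7 - 7 = 64 - 14 ≡ 11; y = λ·(7 - 11) - 3 ≡ 4. → (11, 4)
double: tangent at (11, 4): λ = (3·11² + 5)/(2·4) ≡ 4/8. 8⁻¹ ≡ 5 (mod 13), so λ ≡ 4·5 ≡ 7.
  x = λ² - 11 - 11 = 49 - 22 ≡ 1; y = λ·(11 - 1) - 4 ≡ 1. → (1, 1)
4P = (1, 1).
Finally 4P + Q:
(1, 1) + (8, 1). λ = (1 - 1)/(8 - 1) ≡ 0/7 mod 13. 7⁻¹ ≡ 2 (mod 13) since 7·2 = 14 ≡ 1, so λ ≡ 0.
  x = λ² - 1 - 8 = 0 - 9 ≡ 4; y = λ·(1 - 4) - 1 ≡ 12. → (4, 12)

(4, 12)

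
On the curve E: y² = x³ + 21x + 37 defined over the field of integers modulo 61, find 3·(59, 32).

Write G = (59, 32).
Repeated addition: build up to 3G.
2G: tangent at (59, 32): λ = (3·59² + 21)/(2·32) ≡ 33/3. 3⁻¹ ≡ 41 (mod 61), so λ ≡ 33·41 ≡ 11.
  x = λ² - 59 - 59 = 121 - 118 ≡ 3; y = λ·(59 - 3) - 32 ≡ 35. → (3, 35)
3G: (3, 35) + (59, 32). λ = (32 - 35)/(59 - 3) ≡ 58/56 mod 61. 56⁻¹ ≡ 12 (mod 61), so λ ≡ 25.
  x = λ² - 3 - 59 = 625 - 62 ≡ 14; y = λ·(3 - 14) - 35 ≡ 56. → (14, 56)

(14, 56)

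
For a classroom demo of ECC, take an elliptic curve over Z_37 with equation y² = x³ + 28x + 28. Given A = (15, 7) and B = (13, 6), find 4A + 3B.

(13, 6)

First 4A:
Repeated addition: build up to 4A.
2A: tangent at (15, 7): λ = (3·15² + 28)/(2·7) ≡ 0/14. 14⁻¹ ≡ 8 (mod 37) since 14·8 = 112 ≡ 1, so λ ≡ 0·8 ≡ 0.
  x = λ² - 15 - 15 = 0 - 30 ≡ 7; y = λ·(15 - 7) - 7 ≡ 30. → (7, 30)
3A: (7, 30) + (15, 7). λ = (7 - 30)/(15 - 7) ≡ 14/8 mod 37. 8⁻¹ ≡ 14 (mod 37), so λ ≡ 11.
  x = λ² - 7 - 15 = 121 - 22 ≡ 25; y = λ·(7 - 25) - 30 ≡ 31. → (25, 31)
4A: (25, 31) + (15, 7). λ = (7 - 31)/(15 - 25) ≡ 13/27 mod 37. 27⁻¹ ≡ 11 (mod 37) since 27·11 = 297 ≡ 1, so λ ≡ 32.
  x = λ² - 25 - 15 = 1024 - 40 ≡ 22; y = λ·(25 - 22) - 31 ≡ 28. → (22, 28)
4A = (22, 28).
Next 3B:
Repeated addition: build up to 3B.
2B: tangent at (13, 6): λ = (3·13² + 28)/(2·6) ≡ 17/12. 12⁻¹ ≡ 34 (mod 37), so λ ≡ 17·34 ≡ 23.
  x = λ² - 13 - 13 = 529 - 26 ≡ 22; y = λ·(13 - 22) - 6 ≡ 9. → (22, 9)
3B: (22, 9) + (13, 6). λ = (6 - 9)/(13 - 22) ≡ 34/28 mod 37. 28⁻¹ ≡ 4 (mod 37), so λ ≡ 25.
  x = λ² - 22 - 13 = 625 - 35 ≡ 35; y = λ·(22 - 35) - 9 ≡ 36. → (35, 36)
3B = (35, 36).
Finally 4A + 3B:
(22, 28) + (35, 36). λ = (36 - 28)/(35 - 22) ≡ 8/13 mod 37. 13⁻¹ ≡ 20 (mod 37) since 13·20 = 260 ≡ 1, so λ ≡ 12.
  x = λ² - 22 - 35 = 144 - 57 ≡ 13; y = λ·(22 - 13) - 28 ≡ 6. → (13, 6)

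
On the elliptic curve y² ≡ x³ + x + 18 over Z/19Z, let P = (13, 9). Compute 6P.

Double-and-add on 6 = (110)₂. Start with P = (13, 9) for the leading 1-bit.
double: tangent at (13, 9): λ = (3·13² + 1)/(2·9) ≡ 14/18. 18⁻¹ ≡ 18 (mod 19), so λ ≡ 14·18 ≡ 5.
  x = λ² - 13 - 13 = 25 - 26 ≡ 18; y = λ·(13 - 18) - 9 ≡ 4. → (18, 4)
add P: (18, 4) + (13, 9). λ = (9 - 4)/(13 - 18) ≡ 5/14 mod 19. 14⁻¹ ≡ 15 (mod 19), so λ ≡ 18.
  x = λ² - 18 - 13 = 324 - 31 ≡ 8; y = λ·(18 - 8) - 4 ≡ 5. → (8, 5)
double: tangent at (8, 5): λ = (3·8² + 1)/(2·5) ≡ 3/10. 10⁻¹ ≡ 2 (mod 19), so λ ≡ 3·2 ≡ 6.
  x = λ² - 8 - 8 = 36 - 16 ≡ 1; y = λ·(8 - 1) - 5 ≡ 18. → (1, 18)

(1, 18)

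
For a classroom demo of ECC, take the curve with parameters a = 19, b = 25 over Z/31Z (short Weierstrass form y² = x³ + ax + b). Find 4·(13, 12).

Write P = (13, 12).
Double-and-add on 4 = (100)₂. Start with P = (13, 12) for the leading 1-bit.
double: tangent at (13, 12): λ = (3·13² + 19)/(2·12) ≡ 30/24. 24⁻¹ ≡ 22 (mod 31), so λ ≡ 30·22 ≡ 9.
  x = λ² - 13 - 13 = 81 - 26 ≡ 24; y = λ·(13 - 24) - 12 ≡ 13. → (24, 13)
double: tangent at (24, 13): λ = (3·24² + 19)/(2·13) ≡ 11/26. 26⁻¹ ≡ 6 (mod 31), so λ ≡ 11·6 ≡ 4.
  x = λ² - 24 - 24 = 16 - 48 ≡ 30; y = λ·(24 - 30) - 13 ≡ 25. → (30, 25)

(30, 25)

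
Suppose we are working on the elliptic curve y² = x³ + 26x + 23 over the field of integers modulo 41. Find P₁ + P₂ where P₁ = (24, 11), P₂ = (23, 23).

(24, 11) + (23, 23). λ = (23 - 11)/(23 - 24) ≡ 12/40 mod 41. 40⁻¹ ≡ 40 (mod 41), so λ ≡ 29.
  x = λ² - 24 - 23 = 841 - 47 ≡ 15; y = λ·(24 - 15) - 11 ≡ 4. → (15, 4)

(15, 4)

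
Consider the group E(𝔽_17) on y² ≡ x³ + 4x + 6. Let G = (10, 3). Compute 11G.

(10, 3)

Double-and-add on 11 = (1011)₂. Start with G = (10, 3) for the leading 1-bit.
double: tangent at (10, 3): λ = (3·10² + 4)/(2·3) ≡ 15/6. 6⁻¹ ≡ 3 (mod 17), so λ ≡ 15·3 ≡ 11.
  x = λ² - 10 - 10 = 121 - 20 ≡ 16; y = λ·(10 - 16) - 3 ≡ 16. → (16, 16)
double: tangent at (16, 16): λ = (3·16² + 4)/(2·16) ≡ 7/15. 15⁻¹ ≡ 8 (mod 17), so λ ≡ 7·8 ≡ 5.
  x = λ² - 16 - 16 = 25 - 32 ≡ 10; y = λ·(16 - 10) - 16 ≡ 14. → (10, 14)
add G: (10, 14) + (10, 3): same x and y₁ ≡ -y₂, so the sum is ∞.
double: ∞ + ∞ = ∞ (identity).
add G: ∞ + (10, 3) = (10, 3) (identity).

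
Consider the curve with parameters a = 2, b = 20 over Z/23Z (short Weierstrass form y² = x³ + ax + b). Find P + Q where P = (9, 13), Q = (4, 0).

(9, 13) + (4, 0). λ = (0 - 13)/(4 - 9) ≡ 10/18 mod 23. 18⁻¹ ≡ 9 (mod 23) since 18·9 = 162 ≡ 1, so λ ≡ 21.
  x = λ² - 9 - 4 = 441 - 13 ≡ 14; y = λ·(9 - 14) - 13 ≡ 20. → (14, 20)

(14, 20)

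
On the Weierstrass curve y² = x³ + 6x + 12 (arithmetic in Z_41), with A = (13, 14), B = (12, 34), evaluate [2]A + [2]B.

(25, 17)

First 2A:
Repeated addition: build up to 2A.
2A: tangent at (13, 14): λ = (3·13² + 6)/(2·14) ≡ 21/28. 28⁻¹ ≡ 22 (mod 41) since 28·22 = 616 ≡ 1, so λ ≡ 21·22 ≡ 11.
  x = λ² - 13 - 13 = 121 - 26 ≡ 13; y = λ·(13 - 13) - 14 ≡ 27. → (13, 27)
2A = (13, 27).
Next 2B:
Repeated addition: build up to 2B.
2B: tangent at (12, 34): λ = (3·12² + 6)/(2·34) ≡ 28/27. 27⁻¹ ≡ 38 (mod 41) since 27·38 = 1026 ≡ 1, so λ ≡ 28·38 ≡ 39.
  x = λ² - 12 - 12 = 1521 - 24 ≡ 21; y = λ·(12 - 21) - 34 ≡ 25. → (21, 25)
2B = (21, 25).
Finally 2A + 2B:
(13, 27) + (21, 25). λ = (25 - 27)/(21 - 13) ≡ 39/8 mod 41. 8⁻¹ ≡ 36 (mod 41) since 8·36 = 288 ≡ 1, so λ ≡ 10.
  x = λ² - 13 - 21 = 100 - 34 ≡ 25; y = λ·(13 - 25) - 27 ≡ 17. → (25, 17)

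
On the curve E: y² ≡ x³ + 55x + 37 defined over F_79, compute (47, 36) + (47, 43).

O

The two points share x = 47 and their y-coordinates satisfy 36 + 43 ≡ 0 (mod 79), so they are inverses. Their sum is 𝒪.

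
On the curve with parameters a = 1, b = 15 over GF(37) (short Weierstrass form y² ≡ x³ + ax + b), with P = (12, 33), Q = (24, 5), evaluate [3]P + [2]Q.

(27, 35)

First 3P:
Repeated addition: build up to 3P.
2P: tangent at (12, 33): λ = (3·12² + 1)/(2·33) ≡ 26/29. 29⁻¹ ≡ 23 (mod 37), so λ ≡ 26·23 ≡ 6.
  x = λ² - 12 - 12 = 36 - 24 ≡ 12; y = λ·(12 - 12) - 33 ≡ 4. → (12, 4)
3P: (12, 4) + (12, 33): same x and y₁ ≡ -y₂, so the sum is O.
3P = O.
Next 2Q:
Repeated addition: build up to 2Q.
2Q: tangent at (24, 5): λ = (3·24² + 1)/(2·5) ≡ 27/10. 10⁻¹ ≡ 26 (mod 37), so λ ≡ 27·26 ≡ 36.
  x = λ² - 24 - 24 = 1296 - 48 ≡ 27; y = λ·(24 - 27) - 5 ≡ 35. → (27, 35)
2Q = (27, 35).
Finally 3P + 2Q:
O + (27, 35) = (27, 35) (identity).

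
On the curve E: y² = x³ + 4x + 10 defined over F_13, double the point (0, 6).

tangent at (0, 6): λ = (3·0² + 4)/(2·6) ≡ 4/12. 12⁻¹ ≡ 12 (mod 13) since 12·12 = 144 ≡ 1, so λ ≡ 4·12 ≡ 9.
  x = λ² - 0 - 0 = 81 - 0 ≡ 3; y = λ·(0 - 3) - 6 ≡ 6. → (3, 6)

(3, 6)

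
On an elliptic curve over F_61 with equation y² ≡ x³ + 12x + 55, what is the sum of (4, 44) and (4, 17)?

The two points share x = 4 and their y-coordinates satisfy 44 + 17 ≡ 0 (mod 61), so they are inverses. Their sum is 𝒪.

O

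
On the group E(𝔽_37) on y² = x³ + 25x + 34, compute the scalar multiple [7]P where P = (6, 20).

(31, 36)

Repeated addition: build up to 7P.
2P: tangent at (6, 20): λ = (3·6² + 25)/(2·20) ≡ 22/3. 3⁻¹ ≡ 25 (mod 37), so λ ≡ 22·25 ≡ 32.
  x = λ² - 6 - 6 = 1024 - 12 ≡ 13; y = λ·(6 - 13) - 20 ≡ 15. → (13, 15)
3P: (13, 15) + (6, 20). λ = (20 - 15)/(6 - 13) ≡ 5/30 mod 37. 30⁻¹ ≡ 21 (mod 37), so λ ≡ 31.
  x = λ² - 13 - 6 = 961 - 19 ≡ 17; y = λ·(13 - 17) - 15 ≡ 9. → (17, 9)
4P: (17, 9) + (6, 20). λ = (20 - 9)/(6 - 17) ≡ 11/26 mod 37. 26⁻¹ ≡ 10 (mod 37), so λ ≡ 36.
  x = λ² - 17 - 6 = 1296 - 23 ≡ 15; y = λ·(17 - 15) - 9 ≡ 26. → (15, 26)
5P: (15, 26) + (6, 20). λ = (20 - 26)/(6 - 15) ≡ 31/28 mod 37. 28⁻¹ ≡ 4 (mod 37), so λ ≡ 13.
  x = λ² - 15 - 6 = 169 - 21 ≡ 0; y = λ·(15 - 0) - 26 ≡ 21. → (0, 21)
6P: (0, 21) + (6, 20). λ = (20 - 21)/(6 - 0) ≡ 36/6 mod 37. 6⁻¹ ≡ 31 (mod 37) since 6·31 = 186 ≡ 1, so λ ≡ 6.
  x = λ² - 0 - 6 = 36 - 6 ≡ 30; y = λ·(0 - 30) - 21 ≡ 21. → (30, 21)
7P: (30, 21) + (6, 20). λ = (20 - 21)/(6 - 30) ≡ 36/13 mod 37. 13⁻¹ ≡ 20 (mod 37), so λ ≡ 17.
  x = λ² - 30 - 6 = 289 - 36 ≡ 31; y = λ·(30 - 31) - 21 ≡ 36. → (31, 36)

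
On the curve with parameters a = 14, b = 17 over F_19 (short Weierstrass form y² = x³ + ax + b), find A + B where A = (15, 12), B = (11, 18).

(0, 13)

(15, 12) + (11, 18). λ = (18 - 12)/(11 - 15) ≡ 6/15 mod 19. 15⁻¹ ≡ 14 (mod 19), so λ ≡ 8.
  x = λ² - 15 - 11 = 64 - 26 ≡ 0; y = λ·(15 - 0) - 12 ≡ 13. → (0, 13)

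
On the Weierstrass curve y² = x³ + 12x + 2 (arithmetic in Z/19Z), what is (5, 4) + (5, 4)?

(10, 1)

tangent at (5, 4): λ = (3·5² + 12)/(2·4) ≡ 11/8. 8⁻¹ ≡ 12 (mod 19) since 8·12 = 96 ≡ 1, so λ ≡ 11·12 ≡ 18.
  x = λ² - 5 - 5 = 324 - 10 ≡ 10; y = λ·(5 - 10) - 4 ≡ 1. → (10, 1)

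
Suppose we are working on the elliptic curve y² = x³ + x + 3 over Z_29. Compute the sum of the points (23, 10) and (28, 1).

(23, 10) + (28, 1). λ = (1 - 10)/(28 - 23) ≡ 20/5 mod 29. 5⁻¹ ≡ 6 (mod 29), so λ ≡ 4.
  x = λ² - 23 - 28 = 16 - 51 ≡ 23; y = λ·(23 - 23) - 10 ≡ 19. → (23, 19)

(23, 19)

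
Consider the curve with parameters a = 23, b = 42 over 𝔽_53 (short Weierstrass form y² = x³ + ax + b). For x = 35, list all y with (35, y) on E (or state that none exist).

none

x³ + 23x + 42 = 43722 ≡ 50 (mod 53).
50 is a non-residue mod 53; no y exists.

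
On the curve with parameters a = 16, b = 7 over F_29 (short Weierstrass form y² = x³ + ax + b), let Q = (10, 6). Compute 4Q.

Double-and-add on 4 = (100)₂. Start with Q = (10, 6) for the leading 1-bit.
double: tangent at (10, 6): λ = (3·10² + 16)/(2·6) ≡ 26/12. 12⁻¹ ≡ 17 (mod 29), so λ ≡ 26·17 ≡ 7.
  x = λ² - 10 - 10 = 49 - 20 ≡ 0; y = λ·(10 - 0) - 6 ≡ 6. → (0, 6)
double: tangent at (0, 6): λ = (3·0² + 16)/(2·6) ≡ 16/12. 12⁻¹ ≡ 17 (mod 29), so λ ≡ 16·17 ≡ 11.
  x = λ² - 0 - 0 = 121 - 0 ≡ 5; y = λ·(0 - 5) - 6 ≡ 26. → (5, 26)

(5, 26)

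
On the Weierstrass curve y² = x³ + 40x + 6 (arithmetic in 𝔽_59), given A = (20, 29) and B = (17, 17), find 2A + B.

First 2A:
Repeated addition: build up to 2A.
2A: tangent at (20, 29): λ = (3·20² + 40)/(2·29) ≡ 1/58. 58⁻¹ ≡ 58 (mod 59) since 58·58 = 3364 ≡ 1, so λ ≡ 1·58 ≡ 58.
  x = λ² - 20 - 20 = 3364 - 40 ≡ 20; y = λ·(20 - 20) - 29 ≡ 30. → (20, 30)
2A = (20, 30).
Finally 2A + B:
(20, 30) + (17, 17). λ = (17 - 30)/(17 - 20) ≡ 46/56 mod 59. 56⁻¹ ≡ 39 (mod 59) since 56·39 = 2184 ≡ 1, so λ ≡ 24.
  x = λ² - 20 - 17 = 576 - 37 ≡ 8; y = λ·(20 - 8) - 30 ≡ 22. → (8, 22)

(8, 22)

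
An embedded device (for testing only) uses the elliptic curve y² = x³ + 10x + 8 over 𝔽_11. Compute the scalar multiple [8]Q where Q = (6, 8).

Double-and-add on 8 = (1000)₂. Start with Q = (6, 8) for the leading 1-bit.
double: tangent at (6, 8): λ = (3·6² + 10)/(2·8) ≡ 8/5. 5⁻¹ ≡ 9 (mod 11), so λ ≡ 8·9 ≡ 6.
  x = λ² - 6 - 6 = 36 - 12 ≡ 2; y = λ·(6 - 2) - 8 ≡ 5. → (2, 5)
double: tangent at (2, 5): λ = (3·2² + 10)/(2·5) ≡ 0/10. 10⁻¹ ≡ 10 (mod 11) since 10·10 = 100 ≡ 1, so λ ≡ 0·10 ≡ 0.
  x = λ² - 2 - 2 = 0 - 4 ≡ 7; y = λ·(2 - 7) - 5 ≡ 6. → (7, 6)
double: tangent at (7, 6): λ = (3·7² + 10)/(2·6) ≡ 3/1. 1⁻¹ ≡ 1 (mod 11), so λ ≡ 3·1 ≡ 3.
  x = λ² - 7 - 7 = 9 - 14 ≡ 6; y = λ·(7 - 6) - 6 ≡ 8. → (6, 8)

(6, 8)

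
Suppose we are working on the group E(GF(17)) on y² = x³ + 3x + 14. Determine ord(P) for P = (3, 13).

12

2P: tangent at (3, 13): λ = (3·3² + 3)/(2·13) ≡ 13/9. 9⁻¹ ≡ 2 (mod 17), so λ ≡ 13·2 ≡ 9.
  x = λ² - 3 - 3 = 81 - 6 ≡ 7; y = λ·(3 - 7) - 13 ≡ 2. → (7, 2)
3P: (7, 2) + (3, 13). λ = (13 - 2)/(3 - 7) ≡ 11/13 mod 17. 13⁻¹ ≡ 4 (mod 17) since 13·4 = 52 ≡ 1, so λ ≡ 10.
  x = λ² - 7 - 3 = 100 - 10 ≡ 5; y = λ·(7 - 5) - 2 ≡ 1. → (5, 1)
4P: (5, 1) + (3, 13). λ = (13 - 1)/(3 - 5) ≡ 12/15 mod 17. 15⁻¹ ≡ 8 (mod 17) since 15·8 = 120 ≡ 1, so λ ≡ 11.
  x = λ² - 5 - 3 = 121 - 8 ≡ 11; y = λ·(5 - 11) - 1 ≡ 1. → (11, 1)
5P: (11, 1) + (3, 13). λ = (13 - 1)/(3 - 11) ≡ 12/9 mod 17. 9⁻¹ ≡ 2 (mod 17) since 9·2 = 18 ≡ 1, so λ ≡ 7.
  x = λ² - 11 - 3 = 49 - 14 ≡ 1; y = λ·(11 - 1) - 1 ≡ 1. → (1, 1)
6P: (1, 1) + (3, 13). λ = (13 - 1)/(3 - 1) ≡ 12/2 mod 17. 2⁻¹ ≡ 9 (mod 17), so λ ≡ 6.
  x = λ² - 1 - 3 = 36 - 4 ≡ 15; y = λ·(1 - 15) - 1 ≡ 0. → (15, 0)
7P: (15, 0) + (3, 13). λ = (13 - 0)/(3 - 15) ≡ 13/5 mod 17. 5⁻¹ ≡ 7 (mod 17) since 5·7 = 35 ≡ 1, so λ ≡ 6.
  x = λ² - 15 - 3 = 36 - 18 ≡ 1; y = λ·(15 - 1) - 0 ≡ 16. → (1, 16)
8P: (1, 16) + (3, 13). λ = (13 - 16)/(3 - 1) ≡ 14/2 mod 17. 2⁻¹ ≡ 9 (mod 17), so λ ≡ 7.
  x = λ² - 1 - 3 = 49 - 4 ≡ 11; y = λ·(1 - 11) - 16 ≡ 16. → (11, 16)
9P: (11, 16) + (3, 13). λ = (13 - 16)/(3 - 11) ≡ 14/9 mod 17. 9⁻¹ ≡ 2 (mod 17), so λ ≡ 11.
  x = λ² - 11 - 3 = 121 - 14 ≡ 5; y = λ·(11 - 5) - 16 ≡ 16. → (5, 16)
10P: (5, 16) + (3, 13). λ = (13 - 16)/(3 - 5) ≡ 14/15 mod 17. 15⁻¹ ≡ 8 (mod 17), so λ ≡ 10.
  x = λ² - 5 - 3 = 100 - 8 ≡ 7; y = λ·(5 - 7) - 16 ≡ 15. → (7, 15)
11P: (7, 15) + (3, 13). λ = (13 - 15)/(3 - 7) ≡ 15/13 mod 17. 13⁻¹ ≡ 4 (mod 17) since 13·4 = 52 ≡ 1, so λ ≡ 9.
  x = λ² - 7 - 3 = 81 - 10 ≡ 3; y = λ·(7 - 3) - 15 ≡ 4. → (3, 4)
12P: (3, 4) + (3, 13): same x and y₁ ≡ -y₂, so the sum is 𝒪.
12P = 𝒪, so the order is 12.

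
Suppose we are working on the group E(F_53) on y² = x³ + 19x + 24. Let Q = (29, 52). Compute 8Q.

Repeated addition: build up to 8Q.
2Q: tangent at (29, 52): λ = (3·29² + 19)/(2·52) ≡ 51/51. 51⁻¹ ≡ 26 (mod 53) since 51·26 = 1326 ≡ 1, so λ ≡ 51·26 ≡ 1.
  x = λ² - 29 - 29 = 1 - 58 ≡ 49; y = λ·(29 - 49) - 52 ≡ 34. → (49, 34)
3Q: (49, 34) + (29, 52). λ = (52 - 34)/(29 - 49) ≡ 18/33 mod 53. 33⁻¹ ≡ 45 (mod 53), so λ ≡ 15.
  x = λ² - 49 - 29 = 225 - 78 ≡ 41; y = λ·(49 - 41) - 34 ≡ 33. → (41, 33)
4Q: (41, 33) + (29, 52). λ = (52 - 33)/(29 - 41) ≡ 19/41 mod 53. 41⁻¹ ≡ 22 (mod 53), so λ ≡ 47.
  x = λ² - 41 - 29 = 2209 - 70 ≡ 19; y = λ·(41 - 19) - 33 ≡ 47. → (19, 47)
5Q: (19, 47) + (29, 52). λ = (52 - 47)/(29 - 19) ≡ 5/10 mod 53. 10⁻¹ ≡ 16 (mod 53), so λ ≡ 27.
  x = λ² - 19 - 29 = 729 - 48 ≡ 45; y = λ·(19 - 45) - 47 ≡ 46. → (45, 46)
6Q: (45, 46) + (29, 52). λ = (52 - 46)/(29 - 45) ≡ 6/37 mod 53. 37⁻¹ ≡ 43 (mod 53) since 37·43 = 1591 ≡ 1, so λ ≡ 46.
  x = λ² - 45 - 29 = 2116 - 74 ≡ 28; y = λ·(45 - 28) - 46 ≡ 47. → (28, 47)
7Q: (28, 47) + (29, 52). λ = (52 - 47)/(29 - 28) ≡ 5/1 mod 53. 1⁻¹ ≡ 1 (mod 53), so λ ≡ 5.
  x = λ² - 28 - 29 = 25 - 57 ≡ 21; y = λ·(28 - 21) - 47 ≡ 41. → (21, 41)
8Q: (21, 41) + (29, 52). λ = (52 - 41)/(29 - 21) ≡ 11/8 mod 53. 8⁻¹ ≡ 20 (mod 53) since 8·20 = 160 ≡ 1, so λ ≡ 8.
  x = λ² - 21 - 29 = 64 - 50 ≡ 14; y = λ·(21 - 14) - 41 ≡ 15. → (14, 15)

(14, 15)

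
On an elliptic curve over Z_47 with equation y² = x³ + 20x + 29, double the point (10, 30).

tangent at (10, 30): λ = (3·10² + 20)/(2·30) ≡ 38/13. 13⁻¹ ≡ 29 (mod 47) since 13·29 = 377 ≡ 1, so λ ≡ 38·29 ≡ 21.
  x = λ² - 10 - 10 = 441 - 20 ≡ 45; y = λ·(10 - 45) - 30 ≡ 34. → (45, 34)

(45, 34)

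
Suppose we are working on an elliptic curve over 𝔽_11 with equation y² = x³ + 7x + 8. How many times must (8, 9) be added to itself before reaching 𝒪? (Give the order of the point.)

7

2P: tangent at (8, 9): λ = (3·8² + 7)/(2·9) ≡ 1/7. 7⁻¹ ≡ 8 (mod 11), so λ ≡ 1·8 ≡ 8.
  x = λ² - 8 - 8 = 64 - 16 ≡ 4; y = λ·(8 - 4) - 9 ≡ 1. → (4, 1)
3P: (4, 1) + (8, 9). λ = (9 - 1)/(8 - 4) ≡ 8/4 mod 11. 4⁻¹ ≡ 3 (mod 11), so λ ≡ 2.
  x = λ² - 4 - 8 = 4 - 12 ≡ 3; y = λ·(4 - 3) - 1 ≡ 1. → (3, 1)
4P: (3, 1) + (8, 9). λ = (9 - 1)/(8 - 3) ≡ 8/5 mod 11. 5⁻¹ ≡ 9 (mod 11), so λ ≡ 6.
  x = λ² - 3 - 8 = 36 - 11 ≡ 3; y = λ·(3 - 3) - 1 ≡ 10. → (3, 10)
5P: (3, 10) + (8, 9). λ = (9 - 10)/(8 - 3) ≡ 10/5 mod 11. 5⁻¹ ≡ 9 (mod 11) since 5·9 = 45 ≡ 1, so λ ≡ 2.
  x = λ² - 3 - 8 = 4 - 11 ≡ 4; y = λ·(3 - 4) - 10 ≡ 10. → (4, 10)
6P: (4, 10) + (8, 9). λ = (9 - 10)/(8 - 4) ≡ 10/4 mod 11. 4⁻¹ ≡ 3 (mod 11) since 4·3 = 12 ≡ 1, so λ ≡ 8.
  x = λ² - 4 - 8 = 64 - 12 ≡ 8; y = λ·(4 - 8) - 10 ≡ 2. → (8, 2)
7P: (8, 2) + (8, 9): same x and y₁ ≡ -y₂, so the sum is 𝒪.
7P = 𝒪, so the order is 7.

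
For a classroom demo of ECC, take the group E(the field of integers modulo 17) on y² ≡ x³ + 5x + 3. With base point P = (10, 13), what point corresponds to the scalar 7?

Repeated addition: build up to 7P.
2P: tangent at (10, 13): λ = (3·10² + 5)/(2·13) ≡ 16/9. 9⁻¹ ≡ 2 (mod 17) since 9·2 = 18 ≡ 1, so λ ≡ 16·2 ≡ 15.
  x = λ² - 10 - 10 = 225 - 20 ≡ 1; y = λ·(10 - 1) - 13 ≡ 3. → (1, 3)
3P: (1, 3) + (10, 13). λ = (13 - 3)/(10 - 1) ≡ 10/9 mod 17. 9⁻¹ ≡ 2 (mod 17) since 9·2 = 18 ≡ 1, so λ ≡ 3.
  x = λ² - 1 - 10 = 9 - 11 ≡ 15; y = λ·(1 - 15) - 3 ≡ 6. → (15, 6)
4P: (15, 6) + (10, 13). λ = (13 - 6)/(10 - 15) ≡ 7/12 mod 17. 12⁻¹ ≡ 10 (mod 17), so λ ≡ 2.
  x = λ² - 15 - 10 = 4 - 25 ≡ 13; y = λ·(15 - 13) - 6 ≡ 15. → (13, 15)
5P: (13, 15) + (10, 13). λ = (13 - 15)/(10 - 13) ≡ 15/14 mod 17. 14⁻¹ ≡ 11 (mod 17) since 14·11 = 154 ≡ 1, so λ ≡ 12.
  x = λ² - 13 - 10 = 144 - 23 ≡ 2; y = λ·(13 - 2) - 15 ≡ 15. → (2, 15)
6P: (2, 15) + (10, 13). λ = (13 - 15)/(10 - 2) ≡ 15/8 mod 17. 8⁻¹ ≡ 15 (mod 17), so λ ≡ 4.
  x = λ² - 2 - 10 = 16 - 12 ≡ 4; y = λ·(2 - 4) - 15 ≡ 11. → (4, 11)
7P: (4, 11) + (10, 13). λ = (13 - 11)/(10 - 4) ≡ 2/6 mod 17. 6⁻¹ ≡ 3 (mod 17), so λ ≡ 6.
  x = λ² - 4 - 10 = 36 - 14 ≡ 5; y = λ·(4 - 5) - 11 ≡ 0. → (5, 0)

(5, 0)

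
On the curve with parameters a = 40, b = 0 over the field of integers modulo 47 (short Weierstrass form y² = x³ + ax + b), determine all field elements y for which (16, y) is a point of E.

x³ + 40x + 0 = 4736 ≡ 36 (mod 47).
Square roots of 36 mod 47: 6 and 41 (since 6² = 36 ≡ 36).

6, 41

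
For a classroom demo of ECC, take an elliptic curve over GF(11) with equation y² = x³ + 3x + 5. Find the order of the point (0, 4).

2P: tangent at (0, 4): λ = (3·0² + 3)/(2·4) ≡ 3/8. 8⁻¹ ≡ 7 (mod 11), so λ ≡ 3·7 ≡ 10.
  x = λ² - 0 - 0 = 100 - 0 ≡ 1; y = λ·(0 - 1) - 4 ≡ 8. → (1, 8)
3P: (1, 8) + (0, 4). λ = (4 - 8)/(0 - 1) ≡ 7/10 mod 11. 10⁻¹ ≡ 10 (mod 11), so λ ≡ 4.
  x = λ² - 1 - 0 = 16 - 1 ≡ 4; y = λ·(1 - 4) - 8 ≡ 2. → (4, 2)
4P: (4, 2) + (0, 4). λ = (4 - 2)/(0 - 4) ≡ 2/7 mod 11. 7⁻¹ ≡ 8 (mod 11) since 7·8 = 56 ≡ 1, so λ ≡ 5.
  x = λ² - 4 - 0 = 25 - 4 ≡ 10; y = λ·(4 - 10) - 2 ≡ 1. → (10, 1)
5P: (10, 1) + (0, 4). λ = (4 - 1)/(0 - 10) ≡ 3/1 mod 11. 1⁻¹ ≡ 1 (mod 11) since 1·1 = 1 ≡ 1, so λ ≡ 3.
  x = λ² - 10 - 0 = 9 - 10 ≡ 10; y = λ·(10 - 10) - 1 ≡ 10. → (10, 10)
6P: (10, 10) + (0, 4). λ = (4 - 10)/(0 - 10) ≡ 5/1 mod 11. 1⁻¹ ≡ 1 (mod 11) since 1·1 = 1 ≡ 1, so λ ≡ 5.
  x = λ² - 10 - 0 = 25 - 10 ≡ 4; y = λ·(10 - 4) - 10 ≡ 9. → (4, 9)
7P: (4, 9) + (0, 4). λ = (4 - 9)/(0 - 4) ≡ 6/7 mod 11. 7⁻¹ ≡ 8 (mod 11), so λ ≡ 4.
  x = λ² - 4 - 0 = 16 - 4 ≡ 1; y = λ·(4 - 1) - 9 ≡ 3. → (1, 3)
8P: (1, 3) + (0, 4). λ = (4 - 3)/(0 - 1) ≡ 1/10 mod 11. 10⁻¹ ≡ 10 (mod 11) since 10·10 = 100 ≡ 1, so λ ≡ 10.
  x = λ² - 1 - 0 = 100 - 1 ≡ 0; y = λ·(1 - 0) - 3 ≡ 7. → (0, 7)
9P: (0, 7) + (0, 4): same x and y₁ ≡ -y₂, so the sum is the point at infinity.
9P = the point at infinity, so the order is 9.

9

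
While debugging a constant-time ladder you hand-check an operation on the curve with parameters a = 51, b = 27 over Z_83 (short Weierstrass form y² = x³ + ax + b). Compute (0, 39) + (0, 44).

O

The two points share x = 0 and their y-coordinates satisfy 39 + 44 ≡ 0 (mod 83), so they are inverses. Their sum is ∞.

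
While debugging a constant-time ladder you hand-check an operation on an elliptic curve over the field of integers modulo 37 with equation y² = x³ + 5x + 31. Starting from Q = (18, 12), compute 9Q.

Repeated addition: build up to 9Q.
2Q: tangent at (18, 12): λ = (3·18² + 5)/(2·12) ≡ 15/24. 24⁻¹ ≡ 17 (mod 37), so λ ≡ 15·17 ≡ 33.
  x = λ² - 18 - 18 = 1089 - 36 ≡ 17; y = λ·(18 - 17) - 12 ≡ 21. → (17, 21)
3Q: (17, 21) + (18, 12). λ = (12 - 21)/(18 - 17) ≡ 28/1 mod 37. 1⁻¹ ≡ 1 (mod 37), so λ ≡ 28.
  x = λ² - 17 - 18 = 784 - 35 ≡ 9; y = λ·(17 - 9) - 21 ≡ 18. → (9, 18)
4Q: (9, 18) + (18, 12). λ = (12 - 18)/(18 - 9) ≡ 31/9 mod 37. 9⁻¹ ≡ 33 (mod 37), so λ ≡ 24.
  x = λ² - 9 - 18 = 576 - 27 ≡ 31; y = λ·(9 - 31) - 18 ≡ 9. → (31, 9)
5Q: (31, 9) + (18, 12). λ = (12 - 9)/(18 - 31) ≡ 3/24 mod 37. 24⁻¹ ≡ 17 (mod 37), so λ ≡ 14.
  x = λ² - 31 - 18 = 196 - 49 ≡ 36; y = λ·(31 - 36) - 9 ≡ 32. → (36, 32)
6Q: (36, 32) + (18, 12). λ = (12 - 32)/(18 - 36) ≡ 17/19 mod 37. 19⁻¹ ≡ 2 (mod 37), so λ ≡ 34.
  x = λ² - 36 - 18 = 1156 - 54 ≡ 29; y = λ·(36 - 29) - 32 ≡ 21. → (29, 21)
7Q: (29, 21) + (18, 12). λ = (12 - 21)/(18 - 29) ≡ 28/26 mod 37. 26⁻¹ ≡ 10 (mod 37) since 26·10 = 260 ≡ 1, so λ ≡ 21.
  x = λ² - 29 - 18 = 441 - 47 ≡ 24; y = λ·(29 - 24) - 21 ≡ 10. → (24, 10)
8Q: (24, 10) + (18, 12). λ = (12 - 10)/(18 - 24) ≡ 2/31 mod 37. 31⁻¹ ≡ 6 (mod 37) since 31·6 = 186 ≡ 1, so λ ≡ 12.
  x = λ² - 24 - 18 = 144 - 42 ≡ 28; y = λ·(24 - 28) - 10 ≡ 16. → (28, 16)
9Q: (28, 16) + (18, 12). λ = (12 - 16)/(18 - 28) ≡ 33/27 mod 37. 27⁻¹ ≡ 11 (mod 37) since 27·11 = 297 ≡ 1, so λ ≡ 30.
  x = λ² - 28 - 18 = 900 - 46 ≡ 3; y = λ·(28 - 3) - 16 ≡ 31. → (3, 31)

(3, 31)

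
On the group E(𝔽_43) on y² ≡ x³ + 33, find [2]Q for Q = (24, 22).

(16, 42)

tangent at (24, 22): λ = (3·24² + 0)/(2·22) ≡ 8/1. 1⁻¹ ≡ 1 (mod 43) since 1·1 = 1 ≡ 1, so λ ≡ 8·1 ≡ 8.
  x = λ² - 24 - 24 = 64 - 48 ≡ 16; y = λ·(24 - 16) - 22 ≡ 42. → (16, 42)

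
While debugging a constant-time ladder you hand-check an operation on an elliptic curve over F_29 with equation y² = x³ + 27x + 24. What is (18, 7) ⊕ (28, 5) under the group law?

(19, 28)

(18, 7) + (28, 5). λ = (5 - 7)/(28 - 18) ≡ 27/10 mod 29. 10⁻¹ ≡ 3 (mod 29) since 10·3 = 30 ≡ 1, so λ ≡ 23.
  x = λ² - 18 - 28 = 529 - 46 ≡ 19; y = λ·(18 - 19) - 7 ≡ 28. → (19, 28)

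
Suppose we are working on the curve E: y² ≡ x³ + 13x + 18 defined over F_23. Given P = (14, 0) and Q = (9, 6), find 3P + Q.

First 3P:
Repeated addition: build up to 3P.
2P: (14, 0) + (14, 0): same x and y₁ ≡ -y₂, so the sum is the point at infinity.
3P: the point at infinity + (14, 0) = (14, 0) (identity).
3P = (14, 0).
Finally 3P + Q:
(14, 0) + (9, 6). λ = (6 - 0)/(9 - 14) ≡ 6/18 mod 23. 18⁻¹ ≡ 9 (mod 23), so λ ≡ 8.
  x = λ² - 14 - 9 = 64 - 23 ≡ 18; y = λ·(14 - 18) - 0 ≡ 14. → (18, 14)

(18, 14)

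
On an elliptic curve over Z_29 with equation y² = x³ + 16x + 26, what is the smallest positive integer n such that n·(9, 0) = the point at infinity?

2

2P: (9, 0) + (9, 0): same x and y₁ ≡ -y₂, so the sum is the point at infinity.
2P = the point at infinity, so the order is 2.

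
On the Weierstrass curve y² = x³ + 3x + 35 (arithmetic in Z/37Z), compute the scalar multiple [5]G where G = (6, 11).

Repeated addition: build up to 5G.
2G: tangent at (6, 11): λ = (3·6² + 3)/(2·11) ≡ 0/22. 22⁻¹ ≡ 32 (mod 37) since 22·32 = 704 ≡ 1, so λ ≡ 0·32 ≡ 0.
  x = λ² - 6 - 6 = 0 - 12 ≡ 25; y = λ·(6 - 25) - 11 ≡ 26. → (25, 26)
3G: (25, 26) + (6, 11). λ = (11 - 26)/(6 - 25) ≡ 22/18 mod 37. 18⁻¹ ≡ 35 (mod 37), so λ ≡ 30.
  x = λ² - 25 - 6 = 900 - 31 ≡ 18; y = λ·(25 - 18) - 26 ≡ 36. → (18, 36)
4G: (18, 36) + (6, 11). λ = (11 - 36)/(6 - 18) ≡ 12/25 mod 37. 25⁻¹ ≡ 3 (mod 37) since 25·3 = 75 ≡ 1, so λ ≡ 36.
  x = λ² - 18 - 6 = 1296 - 24 ≡ 14; y = λ·(18 - 14) - 36 ≡ 34. → (14, 34)
5G: (14, 34) + (6, 11). λ = (11 - 34)/(6 - 14) ≡ 14/29 mod 37. 29⁻¹ ≡ 23 (mod 37), so λ ≡ 26.
  x = λ² - 14 - 6 = 676 - 20 ≡ 27; y = λ·(14 - 27) - 34 ≡ 35. → (27, 35)

(27, 35)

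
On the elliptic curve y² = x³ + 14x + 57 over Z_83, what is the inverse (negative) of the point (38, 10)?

-(38, 10) = (38, -10 mod 83) = (38, 73).

(38, 73)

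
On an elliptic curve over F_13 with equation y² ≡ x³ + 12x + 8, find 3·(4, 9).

Write Q = (4, 9).
Repeated addition: build up to 3Q.
2Q: tangent at (4, 9): λ = (3·4² + 12)/(2·9) ≡ 8/5. 5⁻¹ ≡ 8 (mod 13), so λ ≡ 8·8 ≡ 12.
  x = λ² - 4 - 4 = 144 - 8 ≡ 6; y = λ·(4 - 6) - 9 ≡ 6. → (6, 6)
3Q: (6, 6) + (4, 9). λ = (9 - 6)/(4 - 6) ≡ 3/11 mod 13. 11⁻¹ ≡ 6 (mod 13), so λ ≡ 5.
  x = λ² - 6 - 4 = 25 - 10 ≡ 2; y = λ·(6 - 2) - 6 ≡ 1. → (2, 1)

(2, 1)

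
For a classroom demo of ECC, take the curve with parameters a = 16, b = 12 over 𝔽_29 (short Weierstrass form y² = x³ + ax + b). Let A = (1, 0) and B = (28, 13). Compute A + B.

(6, 18)

(1, 0) + (28, 13). λ = (13 - 0)/(28 - 1) ≡ 13/27 mod 29. 27⁻¹ ≡ 14 (mod 29) since 27·14 = 378 ≡ 1, so λ ≡ 8.
  x = λ² - 1 - 28 = 64 - 29 ≡ 6; y = λ·(1 - 6) - 0 ≡ 18. → (6, 18)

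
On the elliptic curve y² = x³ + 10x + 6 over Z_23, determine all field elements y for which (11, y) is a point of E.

none

x³ + 10x + 6 = 1447 ≡ 21 (mod 23).
21 is a non-residue mod 23; no y exists.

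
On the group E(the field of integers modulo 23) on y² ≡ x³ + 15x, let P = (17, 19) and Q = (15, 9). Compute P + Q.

(17, 19) + (15, 9). λ = (9 - 19)/(15 - 17) ≡ 13/21 mod 23. 21⁻¹ ≡ 11 (mod 23), so λ ≡ 5.
  x = λ² - 17 - 15 = 25 - 32 ≡ 16; y = λ·(17 - 16) - 19 ≡ 9. → (16, 9)

(16, 9)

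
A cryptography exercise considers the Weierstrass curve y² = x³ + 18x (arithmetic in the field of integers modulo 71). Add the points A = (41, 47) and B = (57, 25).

(47, 50)

(41, 47) + (57, 25). λ = (25 - 47)/(57 - 41) ≡ 49/16 mod 71. 16⁻¹ ≡ 40 (mod 71), so λ ≡ 43.
  x = λ² - 41 - 57 = 1849 - 98 ≡ 47; y = λ·(41 - 47) - 47 ≡ 50. → (47, 50)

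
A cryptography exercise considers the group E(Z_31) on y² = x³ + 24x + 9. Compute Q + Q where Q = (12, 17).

tangent at (12, 17): λ = (3·12² + 24)/(2·17) ≡ 22/3. 3⁻¹ ≡ 21 (mod 31) since 3·21 = 63 ≡ 1, so λ ≡ 22·21 ≡ 28.
  x = λ² - 12 - 12 = 784 - 24 ≡ 16; y = λ·(12 - 16) - 17 ≡ 26. → (16, 26)

(16, 26)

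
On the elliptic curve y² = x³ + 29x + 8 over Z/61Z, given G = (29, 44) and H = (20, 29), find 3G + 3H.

First 3G:
Repeated addition: build up to 3G.
2G: tangent at (29, 44): λ = (3·29² + 29)/(2·44) ≡ 51/27. 27⁻¹ ≡ 52 (mod 61), so λ ≡ 51·52 ≡ 29.
  x = λ² - 29 - 29 = 841 - 58 ≡ 51; y = λ·(29 - 51) - 44 ≡ 50. → (51, 50)
3G: (51, 50) + (29, 44). λ = (44 - 50)/(29 - 51) ≡ 55/39 mod 61. 39⁻¹ ≡ 36 (mod 61) since 39·36 = 1404 ≡ 1, so λ ≡ 28.
  x = λ² - 51 - 29 = 784 - 80 ≡ 33; y = λ·(51 - 33) - 50 ≡ 27. → (33, 27)
3G = (33, 27).
Next 3H:
Repeated addition: build up to 3H.
2H: tangent at (20, 29): λ = (3·20² + 29)/(2·29) ≡ 9/58. 58⁻¹ ≡ 20 (mod 61) since 58·20 = 1160 ≡ 1, so λ ≡ 9·20 ≡ 58.
  x = λ² - 20 - 20 = 3364 - 40 ≡ 30; y = λ·(20 - 30) - 29 ≡ 1. → (30, 1)
3H: (30, 1) + (20, 29). λ = (29 - 1)/(20 - 30) ≡ 28/51 mod 61. 51⁻¹ ≡ 6 (mod 61) since 51·6 = 306 ≡ 1, so λ ≡ 46.
  x = λ² - 30 - 20 = 2116 - 50 ≡ 53; y = λ·(30 - 53) - 1 ≡ 39. → (53, 39)
3H = (53, 39).
Finally 3G + 3H:
(33, 27) + (53, 39). λ = (39 - 27)/(53 - 33) ≡ 12/20 mod 61. 20⁻¹ ≡ 58 (mod 61), so λ ≡ 25.
  x = λ² - 33 - 53 = 625 - 86 ≡ 51; y = λ·(33 - 51) - 27 ≡ 11. → (51, 11)

(51, 11)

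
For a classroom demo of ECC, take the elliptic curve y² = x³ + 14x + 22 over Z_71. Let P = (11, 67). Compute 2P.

(61, 35)

tangent at (11, 67): λ = (3·11² + 14)/(2·67) ≡ 22/63. 63⁻¹ ≡ 62 (mod 71) since 63·62 = 3906 ≡ 1, so λ ≡ 22·62 ≡ 15.
  x = λ² - 11 - 11 = 225 - 22 ≡ 61; y = λ·(11 - 61) - 67 ≡ 35. → (61, 35)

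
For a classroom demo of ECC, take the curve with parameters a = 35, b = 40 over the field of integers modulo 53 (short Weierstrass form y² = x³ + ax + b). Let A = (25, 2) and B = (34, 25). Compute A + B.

(11, 22)

(25, 2) + (34, 25). λ = (25 - 2)/(34 - 25) ≡ 23/9 mod 53. 9⁻¹ ≡ 6 (mod 53) since 9·6 = 54 ≡ 1, so λ ≡ 32.
  x = λ² - 25 - 34 = 1024 - 59 ≡ 11; y = λ·(25 - 11) - 2 ≡ 22. → (11, 22)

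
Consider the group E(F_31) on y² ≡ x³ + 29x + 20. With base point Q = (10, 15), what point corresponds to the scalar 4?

Double-and-add on 4 = (100)₂. Start with Q = (10, 15) for the leading 1-bit.
double: tangent at (10, 15): λ = (3·10² + 29)/(2·15) ≡ 19/30. 30⁻¹ ≡ 30 (mod 31), so λ ≡ 19·30 ≡ 12.
  x = λ² - 10 - 10 = 144 - 20 ≡ 0; y = λ·(10 - 0) - 15 ≡ 12. → (0, 12)
double: tangent at (0, 12): λ = (3·0² + 29)/(2·12) ≡ 29/24. 24⁻¹ ≡ 22 (mod 31), so λ ≡ 29·22 ≡ 18.
  x = λ² - 0 - 0 = 324 - 0 ≡ 14; y = λ·(0 - 14) - 12 ≡ 15. → (14, 15)

(14, 15)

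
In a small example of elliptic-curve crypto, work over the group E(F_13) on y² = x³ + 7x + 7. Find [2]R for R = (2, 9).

tangent at (2, 9): λ = (3·2² + 7)/(2·9) ≡ 6/5. 5⁻¹ ≡ 8 (mod 13), so λ ≡ 6·8 ≡ 9.
  x = λ² - 2 - 2 = 81 - 4 ≡ 12; y = λ·(2 - 12) - 9 ≡ 5. → (12, 5)

(12, 5)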